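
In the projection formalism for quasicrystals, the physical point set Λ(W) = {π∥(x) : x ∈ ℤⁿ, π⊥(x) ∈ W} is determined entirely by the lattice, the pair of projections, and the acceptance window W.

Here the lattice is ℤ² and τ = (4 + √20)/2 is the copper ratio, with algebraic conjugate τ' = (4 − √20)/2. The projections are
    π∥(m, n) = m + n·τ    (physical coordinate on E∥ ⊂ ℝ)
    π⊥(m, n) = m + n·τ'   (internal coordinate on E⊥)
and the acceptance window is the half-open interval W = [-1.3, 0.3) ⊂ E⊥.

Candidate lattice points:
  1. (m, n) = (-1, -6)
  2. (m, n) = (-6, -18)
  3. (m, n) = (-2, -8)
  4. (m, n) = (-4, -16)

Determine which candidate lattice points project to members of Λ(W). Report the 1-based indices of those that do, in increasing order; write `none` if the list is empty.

3, 4

Compute τ' = (4−√20)/2 = -0.236068, so π⊥(m,n) = m -0.236068·n.
#1 (-1,-6): internal coord -1 + (-6)·τ' = +0.416408; +0.416408 ∉ [-1.3, 0.3) → out
#2 (-6,-18): internal coord -6 + (-18)·τ' = -1.750776; -1.750776 ∉ [-1.3, 0.3) → out
#3 (-2,-8): internal coord -2 + (-8)·τ' = -0.111456; -0.111456 ∈ [-1.3, 0.3) → IN Λ
#4 (-4,-16): internal coord -4 + (-16)·τ' = -0.222912; -0.222912 ∈ [-1.3, 0.3) → IN Λ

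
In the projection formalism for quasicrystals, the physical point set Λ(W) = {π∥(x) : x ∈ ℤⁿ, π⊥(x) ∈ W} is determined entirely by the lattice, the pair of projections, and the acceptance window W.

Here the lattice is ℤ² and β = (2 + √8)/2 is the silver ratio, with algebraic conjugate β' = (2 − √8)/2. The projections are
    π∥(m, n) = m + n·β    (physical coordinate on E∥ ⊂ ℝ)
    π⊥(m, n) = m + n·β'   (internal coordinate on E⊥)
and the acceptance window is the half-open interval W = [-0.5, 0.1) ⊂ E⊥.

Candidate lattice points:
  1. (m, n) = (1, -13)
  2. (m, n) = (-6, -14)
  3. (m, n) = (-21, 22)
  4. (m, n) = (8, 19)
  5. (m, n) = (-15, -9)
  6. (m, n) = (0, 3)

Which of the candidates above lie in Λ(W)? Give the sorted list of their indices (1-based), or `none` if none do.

2

β' = (2−√8)/2 ≈ -0.41421.
#1 (1,-13): internal coord 1 + (-13)·β' = +6.38478; +6.38478 ∉ [-0.5, 0.1) → out
#2 (-6,-14): internal coord -6 + (-14)·β' = -0.20101; -0.20101 ∈ [-0.5, 0.1) → IN Λ
#3 (-21,22): internal coord -21 + (22)·β' = -30.11270; -30.11270 ∉ [-0.5, 0.1) → out
#4 (8,19): internal coord 8 + (19)·β' = +0.12994; +0.12994 ∉ [-0.5, 0.1) → out
#5 (-15,-9): internal coord -15 + (-9)·β' = -11.27208; -11.27208 ∉ [-0.5, 0.1) → out
#6 (0,3): internal coord 0 + (3)·β' = -1.24264; -1.24264 ∉ [-0.5, 0.1) → out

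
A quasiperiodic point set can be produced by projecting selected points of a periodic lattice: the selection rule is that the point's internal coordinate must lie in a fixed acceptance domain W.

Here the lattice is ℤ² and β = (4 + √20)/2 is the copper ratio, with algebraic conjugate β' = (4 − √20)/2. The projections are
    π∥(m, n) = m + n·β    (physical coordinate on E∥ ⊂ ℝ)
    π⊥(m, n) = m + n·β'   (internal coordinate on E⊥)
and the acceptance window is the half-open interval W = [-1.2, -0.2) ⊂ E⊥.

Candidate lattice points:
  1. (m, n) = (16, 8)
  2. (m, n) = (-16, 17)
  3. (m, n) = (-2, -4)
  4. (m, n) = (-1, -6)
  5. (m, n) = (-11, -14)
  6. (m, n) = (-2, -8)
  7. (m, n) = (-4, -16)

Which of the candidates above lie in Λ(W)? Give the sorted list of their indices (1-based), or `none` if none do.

3, 7

Numerically β ≈ 4.23607 and β' = −1/β ≈ -0.23607.
[1] lift (16,8): star map gives 14.11146; window check -1.2 ≤ 14.11146 < -0.2 is false → out
[2] lift (-16,17): star map gives -20.01316; window check -1.2 ≤ -20.01316 < -0.2 is false → out
[3] lift (-2,-4): star map gives -1.05573; window check -1.2 ≤ -1.05573 < -0.2 is true → IN Λ
[4] lift (-1,-6): star map gives 0.41641; window check -1.2 ≤ 0.41641 < -0.2 is false → out
[5] lift (-11,-14): star map gives -7.69505; window check -1.2 ≤ -7.69505 < -0.2 is false → out
[6] lift (-2,-8): star map gives -0.11146; window check -1.2 ≤ -0.11146 < -0.2 is false → out
[7] lift (-4,-16): star map gives -0.22291; window check -1.2 ≤ -0.22291 < -0.2 is true → IN Λ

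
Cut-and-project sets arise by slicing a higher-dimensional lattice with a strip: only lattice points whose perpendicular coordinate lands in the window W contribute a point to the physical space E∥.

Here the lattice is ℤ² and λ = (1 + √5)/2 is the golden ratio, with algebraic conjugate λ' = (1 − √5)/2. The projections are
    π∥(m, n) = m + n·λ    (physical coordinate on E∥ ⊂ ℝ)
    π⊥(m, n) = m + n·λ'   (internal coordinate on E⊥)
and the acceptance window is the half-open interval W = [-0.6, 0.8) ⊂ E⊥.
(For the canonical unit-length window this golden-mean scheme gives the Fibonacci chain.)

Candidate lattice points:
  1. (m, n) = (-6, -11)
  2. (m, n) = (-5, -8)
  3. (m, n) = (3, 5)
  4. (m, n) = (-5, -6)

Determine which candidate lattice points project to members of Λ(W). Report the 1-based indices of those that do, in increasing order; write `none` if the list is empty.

Numerically λ ≈ 1.61803 and λ' = −1/λ ≈ -0.61803.
[1] lift (-6,-11): star map gives 0.79837; window check -0.6 ≤ 0.79837 < 0.8 is true → IN Λ
[2] lift (-5,-8): star map gives -0.05573; window check -0.6 ≤ -0.05573 < 0.8 is true → IN Λ
[3] lift (3,5): star map gives -0.09017; window check -0.6 ≤ -0.09017 < 0.8 is true → IN Λ
[4] lift (-5,-6): star map gives -1.29180; window check -0.6 ≤ -1.29180 < 0.8 is false → out

1, 2, 3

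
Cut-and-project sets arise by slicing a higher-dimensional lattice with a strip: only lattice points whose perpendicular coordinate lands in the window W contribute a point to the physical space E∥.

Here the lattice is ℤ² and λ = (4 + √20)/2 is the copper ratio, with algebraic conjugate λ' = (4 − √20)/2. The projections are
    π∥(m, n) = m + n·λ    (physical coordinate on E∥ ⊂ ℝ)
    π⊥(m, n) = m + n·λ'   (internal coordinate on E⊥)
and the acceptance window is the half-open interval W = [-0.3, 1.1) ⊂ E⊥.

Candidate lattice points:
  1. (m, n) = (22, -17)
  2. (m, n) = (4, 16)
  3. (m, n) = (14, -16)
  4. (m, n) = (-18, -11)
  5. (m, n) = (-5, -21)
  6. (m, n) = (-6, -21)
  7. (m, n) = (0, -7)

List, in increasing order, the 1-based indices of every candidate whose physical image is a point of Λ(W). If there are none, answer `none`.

Numerically λ ≈ 4.23607 and λ' = −1/λ ≈ -0.23607.
[1] lift (22,-17): star map gives 26.01316; window check -0.3 ≤ 26.01316 < 1.1 is false → out
[2] lift (4,16): star map gives 0.22291; window check -0.3 ≤ 0.22291 < 1.1 is true → IN Λ
[3] lift (14,-16): star map gives 17.77709; window check -0.3 ≤ 17.77709 < 1.1 is false → out
[4] lift (-18,-11): star map gives -15.40325; window check -0.3 ≤ -15.40325 < 1.1 is false → out
[5] lift (-5,-21): star map gives -0.04257; window check -0.3 ≤ -0.04257 < 1.1 is true → IN Λ
[6] lift (-6,-21): star map gives -1.04257; window check -0.3 ≤ -1.04257 < 1.1 is false → out
[7] lift (0,-7): star map gives 1.65248; window check -0.3 ≤ 1.65248 < 1.1 is false → out

2, 5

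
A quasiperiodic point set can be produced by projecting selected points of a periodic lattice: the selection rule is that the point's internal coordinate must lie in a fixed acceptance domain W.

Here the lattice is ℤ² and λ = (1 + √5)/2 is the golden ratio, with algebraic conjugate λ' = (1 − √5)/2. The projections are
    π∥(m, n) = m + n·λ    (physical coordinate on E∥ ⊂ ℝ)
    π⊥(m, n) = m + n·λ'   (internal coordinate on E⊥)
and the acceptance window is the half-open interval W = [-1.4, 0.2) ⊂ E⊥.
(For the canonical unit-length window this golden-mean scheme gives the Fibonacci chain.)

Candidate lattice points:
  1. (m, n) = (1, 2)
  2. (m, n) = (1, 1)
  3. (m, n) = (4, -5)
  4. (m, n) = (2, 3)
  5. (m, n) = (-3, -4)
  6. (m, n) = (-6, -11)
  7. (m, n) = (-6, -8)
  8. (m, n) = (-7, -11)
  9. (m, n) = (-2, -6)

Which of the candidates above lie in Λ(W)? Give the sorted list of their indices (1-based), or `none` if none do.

1, 4, 5, 7, 8

λ' = (1−√5)/2 ≈ -0.618034.
candidate 1: (m,n)=(1,2) → π∥ = 1+2·λ ≈ 4.236068, π⊥ = 1+2·λ' ≈ -0.236068 ∈ [-1.4, 0.2) ⇒ IN Λ
candidate 2: (m,n)=(1,1) → π∥ = 1+1·λ ≈ 2.618034, π⊥ = 1+1·λ' ≈ 0.381966 ∉ [-1.4, 0.2) ⇒ out
candidate 3: (m,n)=(4,-5) → π∥ = 4-5·λ ≈ -4.090170, π⊥ = 4-5·λ' ≈ 7.090170 ∉ [-1.4, 0.2) ⇒ out
candidate 4: (m,n)=(2,3) → π∥ = 2+3·λ ≈ 6.854102, π⊥ = 2+3·λ' ≈ 0.145898 ∈ [-1.4, 0.2) ⇒ IN Λ
candidate 5: (m,n)=(-3,-4) → π∥ = -3-4·λ ≈ -9.472136, π⊥ = -3-4·λ' ≈ -0.527864 ∈ [-1.4, 0.2) ⇒ IN Λ
candidate 6: (m,n)=(-6,-11) → π∥ = -6-11·λ ≈ -23.798374, π⊥ = -6-11·λ' ≈ 0.798374 ∉ [-1.4, 0.2) ⇒ out
candidate 7: (m,n)=(-6,-8) → π∥ = -6-8·λ ≈ -18.944272, π⊥ = -6-8·λ' ≈ -1.055728 ∈ [-1.4, 0.2) ⇒ IN Λ
candidate 8: (m,n)=(-7,-11) → π∥ = -7-11·λ ≈ -24.798374, π⊥ = -7-11·λ' ≈ -0.201626 ∈ [-1.4, 0.2) ⇒ IN Λ
candidate 9: (m,n)=(-2,-6) → π∥ = -2-6·λ ≈ -11.708204, π⊥ = -2-6·λ' ≈ 1.708204 ∉ [-1.4, 0.2) ⇒ out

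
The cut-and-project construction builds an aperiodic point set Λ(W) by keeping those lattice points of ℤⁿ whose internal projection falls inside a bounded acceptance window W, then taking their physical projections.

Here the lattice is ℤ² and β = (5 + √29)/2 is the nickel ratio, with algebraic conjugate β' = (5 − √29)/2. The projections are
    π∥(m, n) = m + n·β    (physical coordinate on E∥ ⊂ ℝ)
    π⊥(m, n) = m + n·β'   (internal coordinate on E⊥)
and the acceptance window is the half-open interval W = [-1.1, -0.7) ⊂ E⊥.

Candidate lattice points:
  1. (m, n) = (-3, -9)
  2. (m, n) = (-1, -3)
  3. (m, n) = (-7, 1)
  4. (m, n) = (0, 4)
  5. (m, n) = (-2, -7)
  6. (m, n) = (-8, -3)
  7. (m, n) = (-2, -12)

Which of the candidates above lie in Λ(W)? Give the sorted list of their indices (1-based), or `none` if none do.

4

Compute β' = (5−√29)/2 = -0.19258, so π⊥(m,n) = m -0.19258·n.
#1 (-3,-9): internal coord -3 + (-9)·β' = -1.26676; -1.26676 ∉ [-1.1, -0.7) → out
#2 (-1,-3): internal coord -1 + (-3)·β' = -0.42225; -0.42225 ∉ [-1.1, -0.7) → out
#3 (-7,1): internal coord -7 + (1)·β' = -7.19258; -7.19258 ∉ [-1.1, -0.7) → out
#4 (0,4): internal coord 0 + (4)·β' = -0.77033; -0.77033 ∈ [-1.1, -0.7) → IN Λ
#5 (-2,-7): internal coord -2 + (-7)·β' = -0.65192; -0.65192 ∉ [-1.1, -0.7) → out
#6 (-8,-3): internal coord -8 + (-3)·β' = -7.42225; -7.42225 ∉ [-1.1, -0.7) → out
#7 (-2,-12): internal coord -2 + (-12)·β' = +0.31099; +0.31099 ∉ [-1.1, -0.7) → out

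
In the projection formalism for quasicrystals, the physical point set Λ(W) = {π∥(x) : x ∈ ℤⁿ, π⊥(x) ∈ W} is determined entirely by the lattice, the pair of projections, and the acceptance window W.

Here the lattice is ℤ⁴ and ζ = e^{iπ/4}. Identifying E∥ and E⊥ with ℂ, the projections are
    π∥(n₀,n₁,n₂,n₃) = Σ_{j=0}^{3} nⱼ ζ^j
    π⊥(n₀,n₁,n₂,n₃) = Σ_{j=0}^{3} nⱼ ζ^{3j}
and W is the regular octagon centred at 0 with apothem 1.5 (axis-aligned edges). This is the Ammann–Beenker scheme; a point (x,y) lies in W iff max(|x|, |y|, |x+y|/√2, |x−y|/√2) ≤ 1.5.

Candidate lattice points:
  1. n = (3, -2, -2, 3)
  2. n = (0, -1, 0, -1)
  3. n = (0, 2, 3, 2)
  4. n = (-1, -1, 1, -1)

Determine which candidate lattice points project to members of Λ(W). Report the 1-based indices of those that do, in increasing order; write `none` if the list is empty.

2, 3

With ζ = e^{iπ/4} the internal vectors are ζ^0,ζ^3,ζ^6,ζ^9.
#1 (3, -2, -2, 3): internal (6.535534, 2.707107); octagon support 6.535534 vs apothem 1.5 → ∉ W
#2 (0, -1, 0, -1): internal (0.000000, -1.414214); octagon support 1.414214 vs apothem 1.5 → ∈ W
#3 (0, 2, 3, 2): internal (0.000000, -0.171573); octagon support 0.171573 vs apothem 1.5 → ∈ W
#4 (-1, -1, 1, -1): internal (-1.000000, -2.414214); octagon support 2.414214 vs apothem 1.5 → ∉ W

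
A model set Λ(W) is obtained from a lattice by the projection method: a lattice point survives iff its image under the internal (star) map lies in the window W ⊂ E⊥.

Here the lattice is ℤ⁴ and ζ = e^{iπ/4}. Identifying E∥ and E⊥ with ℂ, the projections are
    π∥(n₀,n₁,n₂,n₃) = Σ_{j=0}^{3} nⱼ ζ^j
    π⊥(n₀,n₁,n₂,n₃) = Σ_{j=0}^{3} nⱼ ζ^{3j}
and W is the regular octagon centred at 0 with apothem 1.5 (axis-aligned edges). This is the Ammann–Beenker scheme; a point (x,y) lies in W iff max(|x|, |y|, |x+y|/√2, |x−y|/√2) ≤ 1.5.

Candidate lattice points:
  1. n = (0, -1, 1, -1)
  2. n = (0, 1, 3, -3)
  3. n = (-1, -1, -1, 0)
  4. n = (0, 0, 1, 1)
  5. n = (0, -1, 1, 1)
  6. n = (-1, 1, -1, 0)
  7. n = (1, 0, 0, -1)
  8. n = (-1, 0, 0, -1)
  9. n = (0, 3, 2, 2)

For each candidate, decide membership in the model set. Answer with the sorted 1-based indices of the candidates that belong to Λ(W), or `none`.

With ζ = e^{iπ/4} the internal vectors are ζ^0,ζ^3,ζ^6,ζ^9.
#1 (0, -1, 1, -1): internal (0.0000, -2.4142); octagon support 2.4142 vs apothem 1.5 → ∉ W
#2 (0, 1, 3, -3): internal (-2.8284, -4.4142); octagon support 5.1213 vs apothem 1.5 → ∉ W
#3 (-1, -1, -1, 0): internal (-0.2929, 0.2929); octagon support 0.4142 vs apothem 1.5 → ∈ W
#4 (0, 0, 1, 1): internal (0.7071, -0.2929); octagon support 0.7071 vs apothem 1.5 → ∈ W
#5 (0, -1, 1, 1): internal (1.4142, -1.0000); octagon support 1.7071 vs apothem 1.5 → ∉ W
#6 (-1, 1, -1, 0): internal (-1.7071, 1.7071); octagon support 2.4142 vs apothem 1.5 → ∉ W
#7 (1, 0, 0, -1): internal (0.2929, -0.7071); octagon support 0.7071 vs apothem 1.5 → ∈ W
#8 (-1, 0, 0, -1): internal (-1.7071, -0.7071); octagon support 1.7071 vs apothem 1.5 → ∉ W
#9 (0, 3, 2, 2): internal (-0.7071, 1.5355); octagon support 1.5858 vs apothem 1.5 → ∉ W

3, 4, 7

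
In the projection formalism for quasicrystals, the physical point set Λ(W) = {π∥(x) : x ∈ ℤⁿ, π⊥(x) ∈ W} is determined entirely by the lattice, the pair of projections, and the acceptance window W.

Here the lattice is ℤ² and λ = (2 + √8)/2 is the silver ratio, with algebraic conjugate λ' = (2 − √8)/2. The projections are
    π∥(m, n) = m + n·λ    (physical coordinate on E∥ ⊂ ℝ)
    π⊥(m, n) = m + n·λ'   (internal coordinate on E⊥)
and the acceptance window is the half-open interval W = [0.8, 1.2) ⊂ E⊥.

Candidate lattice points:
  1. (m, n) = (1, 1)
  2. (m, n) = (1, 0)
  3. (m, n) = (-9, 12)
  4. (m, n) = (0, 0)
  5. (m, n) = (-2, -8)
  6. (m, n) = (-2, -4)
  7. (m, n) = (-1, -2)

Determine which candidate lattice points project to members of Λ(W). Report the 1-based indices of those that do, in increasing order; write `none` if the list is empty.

Numerically λ ≈ 2.414214 and λ' = −1/λ ≈ -0.414214.
[1] lift (1,1): star map gives 0.585786; window check 0.8 ≤ 0.585786 < 1.2 is false → out
[2] lift (1,0): star map gives 1.000000; window check 0.8 ≤ 1.000000 < 1.2 is true → IN Λ
[3] lift (-9,12): star map gives -13.970563; window check 0.8 ≤ -13.970563 < 1.2 is false → out
[4] lift (0,0): star map gives 0.000000; window check 0.8 ≤ 0.000000 < 1.2 is false → out
[5] lift (-2,-8): star map gives 1.313708; window check 0.8 ≤ 1.313708 < 1.2 is false → out
[6] lift (-2,-4): star map gives -0.343146; window check 0.8 ≤ -0.343146 < 1.2 is false → out
[7] lift (-1,-2): star map gives -0.171573; window check 0.8 ≤ -0.171573 < 1.2 is false → out

2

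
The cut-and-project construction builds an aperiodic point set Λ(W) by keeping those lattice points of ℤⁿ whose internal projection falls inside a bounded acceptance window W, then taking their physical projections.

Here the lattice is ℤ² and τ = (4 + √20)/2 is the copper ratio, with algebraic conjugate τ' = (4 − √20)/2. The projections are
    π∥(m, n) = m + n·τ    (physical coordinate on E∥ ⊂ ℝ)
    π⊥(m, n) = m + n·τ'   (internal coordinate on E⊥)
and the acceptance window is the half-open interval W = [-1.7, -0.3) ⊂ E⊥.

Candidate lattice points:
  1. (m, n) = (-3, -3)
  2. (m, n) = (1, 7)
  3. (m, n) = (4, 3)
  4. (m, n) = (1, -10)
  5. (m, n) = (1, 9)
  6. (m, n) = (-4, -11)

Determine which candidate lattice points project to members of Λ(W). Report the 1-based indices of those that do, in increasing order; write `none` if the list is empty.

2, 5, 6

Compute τ' = (4−√20)/2 = -0.236068, so π⊥(m,n) = m -0.236068·n.
[1] lift (-3,-3): star map gives -2.291796; window check -1.7 ≤ -2.291796 < -0.3 is false → out
[2] lift (1,7): star map gives -0.652476; window check -1.7 ≤ -0.652476 < -0.3 is true → IN Λ
[3] lift (4,3): star map gives 3.291796; window check -1.7 ≤ 3.291796 < -0.3 is false → out
[4] lift (1,-10): star map gives 3.360680; window check -1.7 ≤ 3.360680 < -0.3 is false → out
[5] lift (1,9): star map gives -1.124612; window check -1.7 ≤ -1.124612 < -0.3 is true → IN Λ
[6] lift (-4,-11): star map gives -1.403252; window check -1.7 ≤ -1.403252 < -0.3 is true → IN Λ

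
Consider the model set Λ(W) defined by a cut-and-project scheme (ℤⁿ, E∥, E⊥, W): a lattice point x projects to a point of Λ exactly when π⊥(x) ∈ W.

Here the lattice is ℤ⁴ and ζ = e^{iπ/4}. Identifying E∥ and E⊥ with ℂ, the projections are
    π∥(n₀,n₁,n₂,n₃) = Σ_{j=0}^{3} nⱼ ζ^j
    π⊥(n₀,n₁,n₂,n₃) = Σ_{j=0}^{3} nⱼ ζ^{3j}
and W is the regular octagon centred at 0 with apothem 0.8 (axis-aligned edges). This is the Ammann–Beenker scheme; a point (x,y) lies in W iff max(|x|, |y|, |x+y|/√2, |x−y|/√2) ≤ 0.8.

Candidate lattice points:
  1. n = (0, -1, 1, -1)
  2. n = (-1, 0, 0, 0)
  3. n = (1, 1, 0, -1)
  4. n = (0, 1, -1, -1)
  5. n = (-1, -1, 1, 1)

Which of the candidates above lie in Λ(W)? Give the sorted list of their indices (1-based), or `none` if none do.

Internal map: ζ^{3j} for j=0..3 gives (1,0), (−√2/2,√2/2), (0,−1), (√2/2,√2/2).
candidate 1: n = (0, -1, 1, -1) → π⊥ ≈ (+0.000000, -2.414214); max(|x|,|y|,|x±y|/√2) = 2.414214 > 0.8 ⇒ ∉ W
candidate 2: n = (-1, 0, 0, 0) → π⊥ ≈ (-1.000000, +0.000000); max(|x|,|y|,|x±y|/√2) = 1.000000 > 0.8 ⇒ ∉ W
candidate 3: n = (1, 1, 0, -1) → π⊥ ≈ (-0.414214, +0.000000); max(|x|,|y|,|x±y|/√2) = 0.414214 ≤ 0.8 ⇒ ∈ W
candidate 4: n = (0, 1, -1, -1) → π⊥ ≈ (-1.414214, +1.000000); max(|x|,|y|,|x±y|/√2) = 1.707107 > 0.8 ⇒ ∉ W
candidate 5: n = (-1, -1, 1, 1) → π⊥ ≈ (+0.414214, -1.000000); max(|x|,|y|,|x±y|/√2) = 1.000000 > 0.8 ⇒ ∉ W

3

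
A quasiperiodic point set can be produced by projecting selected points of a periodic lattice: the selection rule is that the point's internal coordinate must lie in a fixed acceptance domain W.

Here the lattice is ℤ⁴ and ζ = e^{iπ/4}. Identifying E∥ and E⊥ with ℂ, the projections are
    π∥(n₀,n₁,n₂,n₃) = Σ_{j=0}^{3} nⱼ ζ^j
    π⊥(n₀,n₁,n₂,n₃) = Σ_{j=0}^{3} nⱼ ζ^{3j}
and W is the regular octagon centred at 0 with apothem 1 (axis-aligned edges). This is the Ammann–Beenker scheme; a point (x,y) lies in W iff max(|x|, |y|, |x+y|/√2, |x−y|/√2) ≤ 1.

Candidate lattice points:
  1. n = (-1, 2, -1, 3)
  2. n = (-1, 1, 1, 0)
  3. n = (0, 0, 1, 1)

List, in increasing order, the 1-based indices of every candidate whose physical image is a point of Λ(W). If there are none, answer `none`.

3

Internal map: ζ^{3j} for j=0..3 gives (1,0), (−√2/2,√2/2), (0,−1), (√2/2,√2/2).
candidate 1: n = (-1, 2, -1, 3) → π⊥ ≈ (-0.292893, +4.535534); max(|x|,|y|,|x±y|/√2) = 4.535534 > 1 ⇒ ∉ W
candidate 2: n = (-1, 1, 1, 0) → π⊥ ≈ (-1.707107, -0.292893); max(|x|,|y|,|x±y|/√2) = 1.707107 > 1 ⇒ ∉ W
candidate 3: n = (0, 0, 1, 1) → π⊥ ≈ (+0.707107, -0.292893); max(|x|,|y|,|x±y|/√2) = 0.707107 ≤ 1 ⇒ ∈ W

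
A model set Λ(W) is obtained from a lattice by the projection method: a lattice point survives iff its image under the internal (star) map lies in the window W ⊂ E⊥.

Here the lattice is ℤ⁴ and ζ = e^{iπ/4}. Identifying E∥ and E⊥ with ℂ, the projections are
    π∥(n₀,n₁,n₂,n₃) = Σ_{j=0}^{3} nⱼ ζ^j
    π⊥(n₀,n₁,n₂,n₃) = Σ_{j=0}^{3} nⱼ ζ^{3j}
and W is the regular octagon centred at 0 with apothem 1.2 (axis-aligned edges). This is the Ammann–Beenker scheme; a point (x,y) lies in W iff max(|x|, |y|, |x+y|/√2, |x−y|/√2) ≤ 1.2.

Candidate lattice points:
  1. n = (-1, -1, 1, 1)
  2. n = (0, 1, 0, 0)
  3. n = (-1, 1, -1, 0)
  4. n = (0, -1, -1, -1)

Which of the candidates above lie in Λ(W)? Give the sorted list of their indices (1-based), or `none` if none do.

1, 2, 4

π⊥(n) = n₀ + n₁ζ³ + n₂ζ⁶ + n₃ζ⁹ where ζ = e^{iπ/4}.
candidate 1: n = (-1, -1, 1, 1) → π⊥ ≈ (+0.41421, -1.00000); max(|x|,|y|,|x±y|/√2) = 1.00000 ≤ 1.2 ⇒ ∈ W
candidate 2: n = (0, 1, 0, 0) → π⊥ ≈ (-0.70711, +0.70711); max(|x|,|y|,|x±y|/√2) = 1.00000 ≤ 1.2 ⇒ ∈ W
candidate 3: n = (-1, 1, -1, 0) → π⊥ ≈ (-1.70711, +1.70711); max(|x|,|y|,|x±y|/√2) = 2.41421 > 1.2 ⇒ ∉ W
candidate 4: n = (0, -1, -1, -1) → π⊥ ≈ (+0.00000, -0.41421); max(|x|,|y|,|x±y|/√2) = 0.41421 ≤ 1.2 ⇒ ∈ W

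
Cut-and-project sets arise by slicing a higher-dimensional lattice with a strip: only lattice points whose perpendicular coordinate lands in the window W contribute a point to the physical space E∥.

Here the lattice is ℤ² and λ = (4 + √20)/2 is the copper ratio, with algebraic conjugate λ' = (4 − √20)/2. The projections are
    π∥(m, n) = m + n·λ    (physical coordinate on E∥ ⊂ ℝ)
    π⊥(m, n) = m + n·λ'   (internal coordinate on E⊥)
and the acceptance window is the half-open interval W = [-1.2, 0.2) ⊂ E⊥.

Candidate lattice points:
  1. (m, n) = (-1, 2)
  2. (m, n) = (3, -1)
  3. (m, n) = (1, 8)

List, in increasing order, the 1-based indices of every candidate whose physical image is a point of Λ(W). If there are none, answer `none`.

λ' = (4−√20)/2 ≈ -0.236068.
[1] lift (-1,2): star map gives -1.472136; window check -1.2 ≤ -1.472136 < 0.2 is false → out
[2] lift (3,-1): star map gives 3.236068; window check -1.2 ≤ 3.236068 < 0.2 is false → out
[3] lift (1,8): star map gives -0.888544; window check -1.2 ≤ -0.888544 < 0.2 is true → IN Λ

3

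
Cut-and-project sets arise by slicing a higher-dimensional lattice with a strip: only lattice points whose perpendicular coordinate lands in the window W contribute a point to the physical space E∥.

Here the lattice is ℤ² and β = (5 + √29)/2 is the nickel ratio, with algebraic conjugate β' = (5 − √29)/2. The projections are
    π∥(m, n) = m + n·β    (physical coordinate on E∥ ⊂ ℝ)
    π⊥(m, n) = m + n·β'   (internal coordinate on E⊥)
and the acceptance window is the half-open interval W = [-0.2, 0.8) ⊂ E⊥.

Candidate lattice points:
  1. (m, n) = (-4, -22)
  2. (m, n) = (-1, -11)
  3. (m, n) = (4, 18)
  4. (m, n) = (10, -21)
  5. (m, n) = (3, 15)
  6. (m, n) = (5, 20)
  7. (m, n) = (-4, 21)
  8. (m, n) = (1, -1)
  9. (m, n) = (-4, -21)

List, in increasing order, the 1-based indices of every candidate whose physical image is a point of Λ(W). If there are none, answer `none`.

Numerically β ≈ 5.19258 and β' = −1/β ≈ -0.19258.
[1] lift (-4,-22): star map gives 0.23681; window check -0.2 ≤ 0.23681 < 0.8 is true → IN Λ
[2] lift (-1,-11): star map gives 1.11841; window check -0.2 ≤ 1.11841 < 0.8 is false → out
[3] lift (4,18): star map gives 0.53352; window check -0.2 ≤ 0.53352 < 0.8 is true → IN Λ
[4] lift (10,-21): star map gives 14.04423; window check -0.2 ≤ 14.04423 < 0.8 is false → out
[5] lift (3,15): star map gives 0.11126; window check -0.2 ≤ 0.11126 < 0.8 is true → IN Λ
[6] lift (5,20): star map gives 1.14835; window check -0.2 ≤ 1.14835 < 0.8 is false → out
[7] lift (-4,21): star map gives -8.04423; window check -0.2 ≤ -8.04423 < 0.8 is false → out
[8] lift (1,-1): star map gives 1.19258; window check -0.2 ≤ 1.19258 < 0.8 is false → out
[9] lift (-4,-21): star map gives 0.04423; window check -0.2 ≤ 0.04423 < 0.8 is true → IN Λ

1, 3, 5, 9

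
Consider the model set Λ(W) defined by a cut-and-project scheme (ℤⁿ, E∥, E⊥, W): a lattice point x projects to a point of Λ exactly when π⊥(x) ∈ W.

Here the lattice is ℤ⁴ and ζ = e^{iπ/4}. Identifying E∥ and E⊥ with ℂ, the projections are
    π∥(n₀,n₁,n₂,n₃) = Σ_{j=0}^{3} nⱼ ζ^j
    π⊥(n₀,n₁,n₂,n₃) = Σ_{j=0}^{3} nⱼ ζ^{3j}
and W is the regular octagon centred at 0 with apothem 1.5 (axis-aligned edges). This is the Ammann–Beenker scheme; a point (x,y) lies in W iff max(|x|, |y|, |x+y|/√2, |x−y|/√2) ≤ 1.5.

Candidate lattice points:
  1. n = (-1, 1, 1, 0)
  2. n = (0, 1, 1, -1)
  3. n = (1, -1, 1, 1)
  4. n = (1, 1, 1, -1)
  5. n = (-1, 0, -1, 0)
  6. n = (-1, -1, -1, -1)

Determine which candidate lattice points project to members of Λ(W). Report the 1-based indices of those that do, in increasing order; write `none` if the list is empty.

4, 5, 6

With ζ = e^{iπ/4} the internal vectors are ζ^0,ζ^3,ζ^6,ζ^9.
#1 (-1, 1, 1, 0): internal (-1.7071, -0.2929); octagon support 1.7071 vs apothem 1.5 → ∉ W
#2 (0, 1, 1, -1): internal (-1.4142, -1.0000); octagon support 1.7071 vs apothem 1.5 → ∉ W
#3 (1, -1, 1, 1): internal (2.4142, -1.0000); octagon support 2.4142 vs apothem 1.5 → ∉ W
#4 (1, 1, 1, -1): internal (-0.4142, -1.0000); octagon support 1.0000 vs apothem 1.5 → ∈ W
#5 (-1, 0, -1, 0): internal (-1.0000, 1.0000); octagon support 1.4142 vs apothem 1.5 → ∈ W
#6 (-1, -1, -1, -1): internal (-1.0000, -0.4142); octagon support 1.0000 vs apothem 1.5 → ∈ W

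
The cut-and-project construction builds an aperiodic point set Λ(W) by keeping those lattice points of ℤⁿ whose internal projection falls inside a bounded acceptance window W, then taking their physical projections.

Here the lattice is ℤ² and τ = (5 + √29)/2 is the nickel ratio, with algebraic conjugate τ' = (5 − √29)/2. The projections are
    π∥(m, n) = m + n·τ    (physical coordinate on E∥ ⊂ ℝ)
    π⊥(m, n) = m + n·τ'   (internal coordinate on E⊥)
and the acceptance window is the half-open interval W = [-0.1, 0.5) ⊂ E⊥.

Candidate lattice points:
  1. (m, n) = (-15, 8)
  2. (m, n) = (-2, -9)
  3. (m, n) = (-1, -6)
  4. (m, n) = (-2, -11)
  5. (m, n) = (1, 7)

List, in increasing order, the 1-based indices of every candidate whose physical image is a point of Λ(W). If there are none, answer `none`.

Compute τ' = (5−√29)/2 = -0.19258, so π⊥(m,n) = m -0.19258·n.
#1 (-15,8): internal coord -15 + (8)·τ' = -16.54066; -16.54066 ∉ [-0.1, 0.5) → out
#2 (-2,-9): internal coord -2 + (-9)·τ' = -0.26676; -0.26676 ∉ [-0.1, 0.5) → out
#3 (-1,-6): internal coord -1 + (-6)·τ' = +0.15549; +0.15549 ∈ [-0.1, 0.5) → IN Λ
#4 (-2,-11): internal coord -2 + (-11)·τ' = +0.11841; +0.11841 ∈ [-0.1, 0.5) → IN Λ
#5 (1,7): internal coord 1 + (7)·τ' = -0.34808; -0.34808 ∉ [-0.1, 0.5) → out

3, 4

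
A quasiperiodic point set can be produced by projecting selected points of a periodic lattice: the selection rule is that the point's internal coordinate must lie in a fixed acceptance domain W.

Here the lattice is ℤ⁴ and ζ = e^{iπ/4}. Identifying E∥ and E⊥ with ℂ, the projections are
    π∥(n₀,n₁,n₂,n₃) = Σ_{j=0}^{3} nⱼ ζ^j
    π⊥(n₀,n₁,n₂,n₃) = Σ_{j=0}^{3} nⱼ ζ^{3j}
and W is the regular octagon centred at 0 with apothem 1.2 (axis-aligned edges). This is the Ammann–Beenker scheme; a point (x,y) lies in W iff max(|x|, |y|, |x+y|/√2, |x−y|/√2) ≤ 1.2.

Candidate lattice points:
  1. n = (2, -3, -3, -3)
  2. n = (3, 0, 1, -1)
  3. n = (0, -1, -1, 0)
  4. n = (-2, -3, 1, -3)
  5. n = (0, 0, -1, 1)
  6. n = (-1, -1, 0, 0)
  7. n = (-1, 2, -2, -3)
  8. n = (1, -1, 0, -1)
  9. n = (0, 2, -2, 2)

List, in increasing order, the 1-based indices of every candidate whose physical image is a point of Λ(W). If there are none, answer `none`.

3, 6

Internal map: ζ^{3j} for j=0..3 gives (1,0), (−√2/2,√2/2), (0,−1), (√2/2,√2/2).
#1 (2, -3, -3, -3): internal (2.0000, -1.2426); octagon support 2.2929 vs apothem 1.2 → ∉ W
#2 (3, 0, 1, -1): internal (2.2929, -1.7071); octagon support 2.8284 vs apothem 1.2 → ∉ W
#3 (0, -1, -1, 0): internal (0.7071, 0.2929); octagon support 0.7071 vs apothem 1.2 → ∈ W
#4 (-2, -3, 1, -3): internal (-2.0000, -5.2426); octagon support 5.2426 vs apothem 1.2 → ∉ W
#5 (0, 0, -1, 1): internal (0.7071, 1.7071); octagon support 1.7071 vs apothem 1.2 → ∉ W
#6 (-1, -1, 0, 0): internal (-0.2929, -0.7071); octagon support 0.7071 vs apothem 1.2 → ∈ W
#7 (-1, 2, -2, -3): internal (-4.5355, 1.2929); octagon support 4.5355 vs apothem 1.2 → ∉ W
#8 (1, -1, 0, -1): internal (1.0000, -1.4142); octagon support 1.7071 vs apothem 1.2 → ∉ W
#9 (0, 2, -2, 2): internal (0.0000, 4.8284); octagon support 4.8284 vs apothem 1.2 → ∉ W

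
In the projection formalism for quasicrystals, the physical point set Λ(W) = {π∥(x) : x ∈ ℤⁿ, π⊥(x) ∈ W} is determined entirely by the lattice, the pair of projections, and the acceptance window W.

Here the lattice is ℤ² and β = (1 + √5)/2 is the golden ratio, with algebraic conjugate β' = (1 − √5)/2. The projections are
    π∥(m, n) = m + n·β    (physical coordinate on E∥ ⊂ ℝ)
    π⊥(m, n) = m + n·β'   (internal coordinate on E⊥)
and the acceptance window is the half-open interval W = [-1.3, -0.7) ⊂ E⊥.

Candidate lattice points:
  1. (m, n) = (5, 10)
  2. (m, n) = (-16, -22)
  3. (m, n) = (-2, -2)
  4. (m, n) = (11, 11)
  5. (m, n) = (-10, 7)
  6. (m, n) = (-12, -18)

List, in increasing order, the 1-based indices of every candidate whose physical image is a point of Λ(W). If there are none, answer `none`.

Numerically β ≈ 1.61803 and β' = −1/β ≈ -0.61803.
candidate 1: (m,n)=(5,10) → π∥ = 5+10·β ≈ 21.18034, π⊥ = 5+10·β' ≈ -1.18034 ∈ [-1.3, -0.7) ⇒ IN Λ
candidate 2: (m,n)=(-16,-22) → π∥ = -16-22·β ≈ -51.59675, π⊥ = -16-22·β' ≈ -2.40325 ∉ [-1.3, -0.7) ⇒ out
candidate 3: (m,n)=(-2,-2) → π∥ = -2-2·β ≈ -5.23607, π⊥ = -2-2·β' ≈ -0.76393 ∈ [-1.3, -0.7) ⇒ IN Λ
candidate 4: (m,n)=(11,11) → π∥ = 11+11·β ≈ 28.79837, π⊥ = 11+11·β' ≈ 4.20163 ∉ [-1.3, -0.7) ⇒ out
candidate 5: (m,n)=(-10,7) → π∥ = -10+7·β ≈ 1.32624, π⊥ = -10+7·β' ≈ -14.32624 ∉ [-1.3, -0.7) ⇒ out
candidate 6: (m,n)=(-12,-18) → π∥ = -12-18·β ≈ -41.12461, π⊥ = -12-18·β' ≈ -0.87539 ∈ [-1.3, -0.7) ⇒ IN Λ

1, 3, 6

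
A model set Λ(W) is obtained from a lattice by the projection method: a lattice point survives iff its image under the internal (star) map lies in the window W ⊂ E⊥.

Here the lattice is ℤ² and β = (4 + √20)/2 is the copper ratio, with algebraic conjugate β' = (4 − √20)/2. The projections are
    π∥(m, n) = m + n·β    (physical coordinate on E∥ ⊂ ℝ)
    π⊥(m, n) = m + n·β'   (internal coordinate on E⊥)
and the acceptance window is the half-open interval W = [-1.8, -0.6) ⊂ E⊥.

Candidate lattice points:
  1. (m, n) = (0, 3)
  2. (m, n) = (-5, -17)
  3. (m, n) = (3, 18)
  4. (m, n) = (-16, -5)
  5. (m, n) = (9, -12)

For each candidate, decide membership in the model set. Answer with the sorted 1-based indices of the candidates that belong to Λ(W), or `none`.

Compute β' = (4−√20)/2 = -0.236068, so π⊥(m,n) = m -0.236068·n.
candidate 1: (m,n)=(0,3) → π∥ = 0+3·β ≈ 12.708204, π⊥ = 0+3·β' ≈ -0.708204 ∈ [-1.8, -0.6) ⇒ IN Λ
candidate 2: (m,n)=(-5,-17) → π∥ = -5-17·β ≈ -77.013156, π⊥ = -5-17·β' ≈ -0.986844 ∈ [-1.8, -0.6) ⇒ IN Λ
candidate 3: (m,n)=(3,18) → π∥ = 3+18·β ≈ 79.249224, π⊥ = 3+18·β' ≈ -1.249224 ∈ [-1.8, -0.6) ⇒ IN Λ
candidate 4: (m,n)=(-16,-5) → π∥ = -16-5·β ≈ -37.180340, π⊥ = -16-5·β' ≈ -14.819660 ∉ [-1.8, -0.6) ⇒ out
candidate 5: (m,n)=(9,-12) → π∥ = 9-12·β ≈ -41.832816, π⊥ = 9-12·β' ≈ 11.832816 ∉ [-1.8, -0.6) ⇒ out

1, 2, 3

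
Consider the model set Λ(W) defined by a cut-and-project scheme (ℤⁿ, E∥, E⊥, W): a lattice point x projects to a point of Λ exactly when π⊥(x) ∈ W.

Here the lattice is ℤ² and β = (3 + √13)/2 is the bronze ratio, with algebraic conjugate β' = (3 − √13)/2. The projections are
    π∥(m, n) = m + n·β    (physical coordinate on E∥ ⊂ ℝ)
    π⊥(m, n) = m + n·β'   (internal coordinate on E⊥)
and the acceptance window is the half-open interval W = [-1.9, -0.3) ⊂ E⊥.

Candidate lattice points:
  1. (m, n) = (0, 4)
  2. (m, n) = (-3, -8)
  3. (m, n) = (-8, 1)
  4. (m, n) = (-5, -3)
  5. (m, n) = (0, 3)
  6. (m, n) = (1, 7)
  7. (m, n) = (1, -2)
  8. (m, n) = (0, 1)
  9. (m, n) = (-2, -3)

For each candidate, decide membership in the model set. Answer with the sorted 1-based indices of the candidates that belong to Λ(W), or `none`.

1, 2, 5, 6, 8, 9

Numerically β ≈ 3.30278 and β' = −1/β ≈ -0.30278.
#1 (0,4): internal coord 0 + (4)·β' = -1.21110; -1.21110 ∈ [-1.9, -0.3) → IN Λ
#2 (-3,-8): internal coord -3 + (-8)·β' = -0.57779; -0.57779 ∈ [-1.9, -0.3) → IN Λ
#3 (-8,1): internal coord -8 + (1)·β' = -8.30278; -8.30278 ∉ [-1.9, -0.3) → out
#4 (-5,-3): internal coord -5 + (-3)·β' = -4.09167; -4.09167 ∉ [-1.9, -0.3) → out
#5 (0,3): internal coord 0 + (3)·β' = -0.90833; -0.90833 ∈ [-1.9, -0.3) → IN Λ
#6 (1,7): internal coord 1 + (7)·β' = -1.11943; -1.11943 ∈ [-1.9, -0.3) → IN Λ
#7 (1,-2): internal coord 1 + (-2)·β' = +1.60555; +1.60555 ∉ [-1.9, -0.3) → out
#8 (0,1): internal coord 0 + (1)·β' = -0.30278; -0.30278 ∈ [-1.9, -0.3) → IN Λ
#9 (-2,-3): internal coord -2 + (-3)·β' = -1.09167; -1.09167 ∈ [-1.9, -0.3) → IN Λ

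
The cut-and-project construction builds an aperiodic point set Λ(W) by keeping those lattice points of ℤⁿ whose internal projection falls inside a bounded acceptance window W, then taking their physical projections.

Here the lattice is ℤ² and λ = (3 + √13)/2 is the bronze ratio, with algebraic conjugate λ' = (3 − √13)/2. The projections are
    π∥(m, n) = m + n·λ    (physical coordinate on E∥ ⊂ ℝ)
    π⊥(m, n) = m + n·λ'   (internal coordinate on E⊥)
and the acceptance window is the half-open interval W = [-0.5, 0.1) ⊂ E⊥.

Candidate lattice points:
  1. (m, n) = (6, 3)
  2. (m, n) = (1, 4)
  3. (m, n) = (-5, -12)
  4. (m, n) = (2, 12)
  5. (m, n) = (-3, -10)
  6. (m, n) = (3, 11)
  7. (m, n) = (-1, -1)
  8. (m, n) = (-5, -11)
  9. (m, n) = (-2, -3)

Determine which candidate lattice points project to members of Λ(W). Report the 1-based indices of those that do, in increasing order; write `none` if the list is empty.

λ' = (3−√13)/2 ≈ -0.302776.
[1] lift (6,3): star map gives 5.091673; window check -0.5 ≤ 5.091673 < 0.1 is false → out
[2] lift (1,4): star map gives -0.211103; window check -0.5 ≤ -0.211103 < 0.1 is true → IN Λ
[3] lift (-5,-12): star map gives -1.366692; window check -0.5 ≤ -1.366692 < 0.1 is false → out
[4] lift (2,12): star map gives -1.633308; window check -0.5 ≤ -1.633308 < 0.1 is false → out
[5] lift (-3,-10): star map gives 0.027756; window check -0.5 ≤ 0.027756 < 0.1 is true → IN Λ
[6] lift (3,11): star map gives -0.330532; window check -0.5 ≤ -0.330532 < 0.1 is true → IN Λ
[7] lift (-1,-1): star map gives -0.697224; window check -0.5 ≤ -0.697224 < 0.1 is false → out
[8] lift (-5,-11): star map gives -1.669468; window check -0.5 ≤ -1.669468 < 0.1 is false → out
[9] lift (-2,-3): star map gives -1.091673; window check -0.5 ≤ -1.091673 < 0.1 is false → out

2, 5, 6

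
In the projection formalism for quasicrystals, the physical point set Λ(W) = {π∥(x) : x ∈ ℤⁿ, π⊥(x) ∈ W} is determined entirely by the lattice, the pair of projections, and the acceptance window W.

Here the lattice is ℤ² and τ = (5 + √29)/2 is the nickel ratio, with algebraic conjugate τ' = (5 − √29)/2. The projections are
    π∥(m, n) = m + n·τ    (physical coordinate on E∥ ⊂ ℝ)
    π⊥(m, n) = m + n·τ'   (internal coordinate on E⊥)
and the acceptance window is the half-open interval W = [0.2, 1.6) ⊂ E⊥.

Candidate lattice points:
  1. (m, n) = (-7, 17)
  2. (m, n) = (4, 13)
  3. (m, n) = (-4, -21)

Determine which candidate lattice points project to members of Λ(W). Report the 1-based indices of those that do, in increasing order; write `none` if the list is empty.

2

τ' = (5−√29)/2 ≈ -0.192582.
candidate 1: (m,n)=(-7,17) → π∥ = -7+17·τ ≈ 81.273901, π⊥ = -7+17·τ' ≈ -10.273901 ∉ [0.2, 1.6) ⇒ out
candidate 2: (m,n)=(4,13) → π∥ = 4+13·τ ≈ 71.503571, π⊥ = 4+13·τ' ≈ 1.496429 ∈ [0.2, 1.6) ⇒ IN Λ
candidate 3: (m,n)=(-4,-21) → π∥ = -4-21·τ ≈ -113.044230, π⊥ = -4-21·τ' ≈ 0.044230 ∉ [0.2, 1.6) ⇒ out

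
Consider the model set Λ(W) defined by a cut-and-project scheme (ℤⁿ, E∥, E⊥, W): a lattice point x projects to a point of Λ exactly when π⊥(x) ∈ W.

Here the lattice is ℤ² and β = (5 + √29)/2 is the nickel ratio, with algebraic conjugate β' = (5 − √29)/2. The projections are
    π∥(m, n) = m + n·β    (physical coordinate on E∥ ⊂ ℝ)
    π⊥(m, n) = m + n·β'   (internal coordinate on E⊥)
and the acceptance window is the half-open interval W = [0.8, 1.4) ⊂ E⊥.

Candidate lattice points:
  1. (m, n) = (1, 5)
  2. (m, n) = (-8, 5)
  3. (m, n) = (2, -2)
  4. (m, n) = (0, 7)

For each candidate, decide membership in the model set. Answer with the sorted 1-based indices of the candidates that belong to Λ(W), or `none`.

Numerically β ≈ 5.192582 and β' = −1/β ≈ -0.192582.
#1 (1,5): internal coord 1 + (5)·β' = +0.037088; +0.037088 ∉ [0.8, 1.4) → out
#2 (-8,5): internal coord -8 + (5)·β' = -8.962912; -8.962912 ∉ [0.8, 1.4) → out
#3 (2,-2): internal coord 2 + (-2)·β' = +2.385165; +2.385165 ∉ [0.8, 1.4) → out
#4 (0,7): internal coord 0 + (7)·β' = -1.348077; -1.348077 ∉ [0.8, 1.4) → out

none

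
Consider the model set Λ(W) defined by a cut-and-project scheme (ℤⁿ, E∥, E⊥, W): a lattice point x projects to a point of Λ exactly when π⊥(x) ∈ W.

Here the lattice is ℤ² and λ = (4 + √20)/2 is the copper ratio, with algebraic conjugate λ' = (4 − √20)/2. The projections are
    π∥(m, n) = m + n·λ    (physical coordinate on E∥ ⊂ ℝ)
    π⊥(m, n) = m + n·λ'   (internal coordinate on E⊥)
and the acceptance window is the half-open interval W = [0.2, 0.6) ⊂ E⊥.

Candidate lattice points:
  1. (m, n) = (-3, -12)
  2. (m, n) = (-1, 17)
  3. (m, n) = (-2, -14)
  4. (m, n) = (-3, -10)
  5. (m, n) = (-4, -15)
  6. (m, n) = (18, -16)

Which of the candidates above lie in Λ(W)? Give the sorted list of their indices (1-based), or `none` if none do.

none

Compute λ' = (4−√20)/2 = -0.236068, so π⊥(m,n) = m -0.236068·n.
candidate 1: (m,n)=(-3,-12) → π∥ = -3-12·λ ≈ -53.832816, π⊥ = -3-12·λ' ≈ -0.167184 ∉ [0.2, 0.6) ⇒ out
candidate 2: (m,n)=(-1,17) → π∥ = -1+17·λ ≈ 71.013156, π⊥ = -1+17·λ' ≈ -5.013156 ∉ [0.2, 0.6) ⇒ out
candidate 3: (m,n)=(-2,-14) → π∥ = -2-14·λ ≈ -61.304952, π⊥ = -2-14·λ' ≈ 1.304952 ∉ [0.2, 0.6) ⇒ out
candidate 4: (m,n)=(-3,-10) → π∥ = -3-10·λ ≈ -45.360680, π⊥ = -3-10·λ' ≈ -0.639320 ∉ [0.2, 0.6) ⇒ out
candidate 5: (m,n)=(-4,-15) → π∥ = -4-15·λ ≈ -67.541020, π⊥ = -4-15·λ' ≈ -0.458980 ∉ [0.2, 0.6) ⇒ out
candidate 6: (m,n)=(18,-16) → π∥ = 18-16·λ ≈ -49.777088, π⊥ = 18-16·λ' ≈ 21.777088 ∉ [0.2, 0.6) ⇒ out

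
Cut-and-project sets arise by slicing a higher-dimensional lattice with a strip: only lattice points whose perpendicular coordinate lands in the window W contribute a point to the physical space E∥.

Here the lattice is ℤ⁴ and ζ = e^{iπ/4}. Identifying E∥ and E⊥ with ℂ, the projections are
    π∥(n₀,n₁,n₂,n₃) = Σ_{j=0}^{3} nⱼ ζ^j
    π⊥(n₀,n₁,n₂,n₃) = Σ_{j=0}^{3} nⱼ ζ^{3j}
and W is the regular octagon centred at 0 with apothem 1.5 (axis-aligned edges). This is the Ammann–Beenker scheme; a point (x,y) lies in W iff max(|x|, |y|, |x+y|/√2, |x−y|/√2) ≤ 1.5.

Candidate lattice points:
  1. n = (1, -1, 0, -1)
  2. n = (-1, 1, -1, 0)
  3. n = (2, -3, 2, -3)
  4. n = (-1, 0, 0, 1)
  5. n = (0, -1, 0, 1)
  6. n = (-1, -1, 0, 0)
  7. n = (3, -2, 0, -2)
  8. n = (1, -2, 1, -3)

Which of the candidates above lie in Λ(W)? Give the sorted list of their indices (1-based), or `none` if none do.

4, 5, 6

π⊥(n) = n₀ + n₁ζ³ + n₂ζ⁶ + n₃ζ⁹ where ζ = e^{iπ/4}.
#1 (1, -1, 0, -1): internal (1.0000, -1.4142); octagon support 1.7071 vs apothem 1.5 → ∉ W
#2 (-1, 1, -1, 0): internal (-1.7071, 1.7071); octagon support 2.4142 vs apothem 1.5 → ∉ W
#3 (2, -3, 2, -3): internal (2.0000, -6.2426); octagon support 6.2426 vs apothem 1.5 → ∉ W
#4 (-1, 0, 0, 1): internal (-0.2929, 0.7071); octagon support 0.7071 vs apothem 1.5 → ∈ W
#5 (0, -1, 0, 1): internal (1.4142, 0.0000); octagon support 1.4142 vs apothem 1.5 → ∈ W
#6 (-1, -1, 0, 0): internal (-0.2929, -0.7071); octagon support 0.7071 vs apothem 1.5 → ∈ W
#7 (3, -2, 0, -2): internal (3.0000, -2.8284); octagon support 4.1213 vs apothem 1.5 → ∉ W
#8 (1, -2, 1, -3): internal (0.2929, -4.5355); octagon support 4.5355 vs apothem 1.5 → ∉ W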